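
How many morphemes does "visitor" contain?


Word: "visitor"
Morphemes: visit | -or
Each morpheme carries meaning
= 2 morphemes


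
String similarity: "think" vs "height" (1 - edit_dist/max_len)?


Word 1: "think" (length 5)
Word 2: "height" (length 6)
One optimal edit sequence:
  1. substitute 't' -> 'h'  (+1)
  2. substitute 'h' -> 'e'  (+1)
  3. keep 'i'
  4. insert 'g'  (+1)
  5. substitute 'n' -> 'h'  (+1)
  6. substitute 'k' -> 't'  (+1)
Edit distance = 5
Max length = max(5, 6) = 6
Similarity = 1 - 5/6
= 0.1667


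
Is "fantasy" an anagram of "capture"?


Word 1: "capture" → sorted: aceprtu
Word 2: "fantasy" → sorted: aafnsty
Same letters? aceprtu != aafnsty
Anagram = No


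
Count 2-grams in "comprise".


Word: "comprise" (length 8)
Number of 2-grams = length - 2 + 1 = 8 - 2 + 1
= 7


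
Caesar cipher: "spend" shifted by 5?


Word: "spend"
Shift: 5
Each letter → (letter + shift) mod 26:
  's' (18) + 5 = 23 → 'x'
  'p' (15) + 5 = 20 → 'u'
  'e' (4) + 5 = 9 → 'j'
  'n' (13) + 5 = 18 → 's'
  'd' (3) + 5 = 8 → 'i'
Result = "xujsi"


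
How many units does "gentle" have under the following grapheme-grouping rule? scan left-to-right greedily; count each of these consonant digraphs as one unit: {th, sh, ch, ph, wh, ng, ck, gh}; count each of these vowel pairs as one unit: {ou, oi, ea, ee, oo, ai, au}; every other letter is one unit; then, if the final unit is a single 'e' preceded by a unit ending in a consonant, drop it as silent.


Word: "gentle" (6 letters)
Left-to-right scan:
  1. 'g' (letter)
  2. 'e' (letter)
  3. 'n' (letter)
  4. 't' (letter)
  5. 'l' (letter)
  6. 'e' (letter)
Units from scan: 6
Final unit is 'e' after a consonant -> drop as silent (-1)
Sound units = 5 units


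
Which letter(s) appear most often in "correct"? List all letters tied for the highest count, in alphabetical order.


Word: "correct"
Letter counts:
  'c': 2
  'e': 1
  'o': 1
  'r': 2
  't': 1
Maximum count = 2
Most frequent = 'c', 'r' (2 times each)


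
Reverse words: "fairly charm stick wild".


Original: "fairly charm stick wild"
Words (1..n): fairly | charm | stick | wild
Reversed (n..1): wild | stick | charm | fairly
Result = "wild stick charm fairly"


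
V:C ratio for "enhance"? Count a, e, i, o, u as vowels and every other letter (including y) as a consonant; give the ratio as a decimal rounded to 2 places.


Word: "enhance"
Vowels (a,e,i,o,u): 3
Consonants: 4
Ratio = 3/4
= 0.75


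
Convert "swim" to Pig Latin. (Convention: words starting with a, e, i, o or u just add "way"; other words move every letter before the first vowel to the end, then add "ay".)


Word: "swim"
Starts with consonant(s) → move to end, add 'ay'
Consonant cluster: "sw"
Pig Latin = "imsway"


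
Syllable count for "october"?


Word: "october"
Syllable breakdown: oc · to · ber
Counting: 3 parts
= 3 syllables


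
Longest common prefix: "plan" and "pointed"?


Word 1: "plan"
Word 2: "pointed"
Comparing from start:
  Pos 0: 'p' == 'p'
  Pos 1: 'l' != 'o' (stop)
LCP = "p" (length 1)


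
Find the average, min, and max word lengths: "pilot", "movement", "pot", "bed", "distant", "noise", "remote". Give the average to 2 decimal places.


Lengths: "pilot"=5, "movement"=8, "pot"=3, "bed"=3, "distant"=7, "noise"=5, "remote"=6
Sum = 37, Count = 7
Average = 37/7 = 5.29
= avg=5.29, min=3, max=8


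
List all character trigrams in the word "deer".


Word: "deer" (length 4)
Number of trigrams = 4 - 3 + 1 = 2
  Position 0: "dee"
  Position 1: "eer"
Trigrams = "dee", "eer"


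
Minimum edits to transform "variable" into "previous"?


Word 1: "variable" (length 8)
Word 2: "previous" (length 8)
One optimal edit sequence (insert/delete/substitute each cost 1):
  1. substitute 'v' -> 'p'  (+1)
  2. substitute 'a' -> 'r'  (+1)
  3. substitute 'r' -> 'e'  (+1)
  4. substitute 'i' -> 'v'  (+1)
  5. substitute 'a' -> 'i'  (+1)
  6. substitute 'b' -> 'o'  (+1)
  7. substitute 'l' -> 'u'  (+1)
  8. substitute 'e' -> 's'  (+1)
Total edit operations: 8
Edit distance = 8


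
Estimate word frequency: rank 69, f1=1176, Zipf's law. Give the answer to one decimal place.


Zipf's law: f(r) = f(1) / r
f(1) = 1176
f(69) = 1176 / 69
= 17.0 occurrences


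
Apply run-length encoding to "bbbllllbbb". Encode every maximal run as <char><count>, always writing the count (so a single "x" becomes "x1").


String: "bbbllllbbb"
Scanning for consecutive runs:
  'b' x 3
  'l' x 4
  'b' x 3
RLE = "b3l4b3"


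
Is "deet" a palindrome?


Word: "deet"
Reversed: "teed"
Forward == Backward? deet != teed
Palindrome = No


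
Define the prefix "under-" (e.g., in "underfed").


Prefix: under-
As in: underfed -> under- + fed
Meaning = insufficient


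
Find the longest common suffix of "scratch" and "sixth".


Word 1: "scratch"
Word 2: "sixth"
Comparing from end:
  Pos -1: 'h' == 'h'
  Pos -2: 'c' != 't' (stop)
LCS = "h" (length 1)


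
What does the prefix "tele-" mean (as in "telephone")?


Prefix: tele-
Example: telephone = tele- + phone
Meaning = distant


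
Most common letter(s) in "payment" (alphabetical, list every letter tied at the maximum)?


Word: "payment"
Letter counts:
  'a': 1
  'e': 1
  'm': 1
  'n': 1
  'p': 1
  't': 1
  'y': 1
Maximum count = 1
Most frequent = 'a', 'e', 'm', 'n', 'p', 't', 'y' (1 time each)


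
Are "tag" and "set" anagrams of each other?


Word 1: "tag" → sorted: agt
Word 2: "set" → sorted: est
Same letters? agt != est
Anagram = No


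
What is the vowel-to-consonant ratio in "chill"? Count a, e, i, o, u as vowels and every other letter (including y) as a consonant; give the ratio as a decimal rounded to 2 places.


Word: "chill"
Vowels (a,e,i,o,u): 1
Consonants: 4
Ratio = 1/4
= 0.25


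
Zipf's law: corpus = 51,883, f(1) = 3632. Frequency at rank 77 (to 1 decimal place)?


Zipf's law: f(r) = f(1) / r
f(1) = 3632
f(77) = 3632 / 77
= 47.2 occurrences


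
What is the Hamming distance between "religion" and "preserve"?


Comparing character by character (same length = 8):
  Pos 0: 'r' vs 'p' !=
  Pos 1: 'e' vs 'r' !=
  Pos 2: 'l' vs 'e' !=
  Pos 3: 'i' vs 's' !=
  Pos 4: 'g' vs 'e' !=
  Pos 5: 'i' vs 'r' !=
  Pos 6: 'o' vs 'v' !=
  Pos 7: 'n' vs 'e' !=
Hamming distance = 8


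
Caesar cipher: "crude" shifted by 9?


Word: "crude"
Shift: 9
Each letter → (letter + shift) mod 26:
  'c' (2) + 9 = 11 → 'l'
  'r' (17) + 9 = 0 → 'a'
  'u' (20) + 9 = 3 → 'd'
  'd' (3) + 9 = 12 → 'm'
  'e' (4) + 9 = 13 → 'n'
Result = "ladmn"


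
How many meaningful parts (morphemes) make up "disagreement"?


Word: "disagreement"
Morphemes: dis- | agree | -ment
Each morpheme carries meaning
= 3 morphemes


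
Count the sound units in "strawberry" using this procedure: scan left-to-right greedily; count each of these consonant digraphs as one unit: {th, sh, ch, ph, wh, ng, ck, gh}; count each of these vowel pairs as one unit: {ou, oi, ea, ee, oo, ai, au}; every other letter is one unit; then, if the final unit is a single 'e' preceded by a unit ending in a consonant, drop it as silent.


Word: "strawberry" (10 letters)
Left-to-right scan:
  [1] 's' (letter)
  [2] 't' (letter)
  [3] 'r' (letter)
  [4] 'a' (letter)
  [5] 'w' (letter)
  [6] 'b' (letter)
  [7] 'e' (letter)
  [8] 'r' (letter)
  [9] 'r' (letter)
  [10] 'y' (letter)
Units from scan: 10
Sound units = 10 units


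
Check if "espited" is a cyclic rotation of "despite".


Word: "despite", Candidate: "espited"
Method: check if candidate is substring of word+word
"despitedespite" contains "espited"? Yes
Is rotation = Yes


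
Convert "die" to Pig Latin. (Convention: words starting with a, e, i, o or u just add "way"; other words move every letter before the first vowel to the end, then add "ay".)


Word: "die"
Starts with consonant(s) → move to end, add 'ay'
Consonant cluster: "d"
Pig Latin = "ieday"


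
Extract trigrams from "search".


Word: "search" (length 6)
Number of trigrams = 6 - 3 + 1 = 4
  Position 0: "sea"
  Position 1: "ear"
  Position 2: "arc"
  Position 3: "rch"
Trigrams = "sea", "ear", "arc", "rch"


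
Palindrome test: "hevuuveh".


Word: "hevuuveh"
Reversed: "hevuuveh"
Forward == Backward? hevuuveh == hevuuveh
Palindrome = Yes


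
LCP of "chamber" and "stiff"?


Word 1: "chamber"
Word 2: "stiff"
Comparing from start:
  Pos 0: 'c' != 's' (stop)
LCP = "" (length 0)


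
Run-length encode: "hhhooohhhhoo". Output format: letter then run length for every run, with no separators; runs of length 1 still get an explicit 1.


String: "hhhooohhhhoo"
Scanning for consecutive runs:
  'h' x 3
  'o' x 3
  'h' x 4
  'o' x 2
RLE = "h3o3h4o2"


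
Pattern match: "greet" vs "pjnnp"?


Pattern of "greet": [0, 1, 2, 2, 3]
Pattern of "pjnnp": [0, 1, 2, 2, 0]
Patterns do not match
Same pattern = No


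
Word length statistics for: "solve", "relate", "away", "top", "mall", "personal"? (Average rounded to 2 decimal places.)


Lengths: "solve"=5, "relate"=6, "away"=4, "top"=3, "mall"=4, "personal"=8
Sum = 30, Count = 6
Average = 30/6 = 5.00
= avg=5.00, min=3, max=8


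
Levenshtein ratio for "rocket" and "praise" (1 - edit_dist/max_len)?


Word 1: "rocket" (length 6)
Word 2: "praise" (length 6)
One optimal edit sequence:
  1. insert 'p'  (+1)
  2. keep 'r'
  3. substitute 'o' -> 'a'  (+1)
  4. substitute 'c' -> 'i'  (+1)
  5. substitute 'k' -> 's'  (+1)
  6. keep 'e'
  7. delete 't'  (+1)
Edit distance = 5
Max length = max(6, 6) = 6
Similarity = 1 - 5/6
= 0.1667


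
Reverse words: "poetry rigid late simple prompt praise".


Original: "poetry rigid late simple prompt praise"
Words (1..n): poetry | rigid | late | simple | prompt | praise
Reversed (n..1): praise | prompt | simple | late | rigid | poetry
Result = "praise prompt simple late rigid poetry"


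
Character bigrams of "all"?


Word: "all" (length 3)
Number of bigrams = 3 - 2 + 1 = 2
  Position 0: "al"
  Position 1: "ll"
Bigrams = "al", "ll"


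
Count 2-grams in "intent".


Word: "intent" (length 6)
Number of 2-grams = length - 2 + 1 = 6 - 2 + 1
= 5


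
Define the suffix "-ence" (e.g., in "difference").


Suffix: -ence
Example: difference = differ + -ence
Meaning = state of


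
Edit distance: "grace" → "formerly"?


Word 1: "grace" (length 5)
Word 2: "formerly" (length 8)
One optimal edit sequence (insert/delete/substitute each cost 1):
  1. insert 'f'  (+1)
  2. substitute 'g' -> 'o'  (+1)
  3. keep 'r'
  4. insert 'm'  (+1)
  5. insert 'e'  (+1)
  6. substitute 'a' -> 'r'  (+1)
  7. substitute 'c' -> 'l'  (+1)
  8. substitute 'e' -> 'y'  (+1)
Total edit operations: 7
Edit distance = 7


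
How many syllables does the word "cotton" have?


Word: "cotton"
Syllable breakdown: cot | ton
Counting: 2 parts
= 2 syllables


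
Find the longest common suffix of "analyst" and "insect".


Word 1: "analyst"
Word 2: "insect"
Comparing from end:
  Pos -1: 't' == 't'
  Pos -2: 's' != 'c' (stop)
LCS = "t" (length 1)


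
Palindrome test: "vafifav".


Word: "vafifav"
Reversed: "vafifav"
Forward == Backward? vafifav == vafifav
Palindrome = Yes


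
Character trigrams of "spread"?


Word: "spread" (length 6)
Number of trigrams = 6 - 3 + 1 = 4
  Position 0: "spr"
  Position 1: "pre"
  Position 2: "rea"
  Position 3: "ead"
Trigrams = "spr", "pre", "rea", "ead"


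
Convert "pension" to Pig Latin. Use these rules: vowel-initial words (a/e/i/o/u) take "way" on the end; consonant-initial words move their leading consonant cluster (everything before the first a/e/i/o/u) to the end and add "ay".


Word: "pension"
Starts with consonant(s) → move to end, add 'ay'
Consonant cluster: "p"
Pig Latin = "ensionpay"


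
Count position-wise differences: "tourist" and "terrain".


Comparing character by character (same length = 7):
  Pos 0: 't' vs 't' =
  Pos 1: 'o' vs 'e' !=
  Pos 2: 'u' vs 'r' !=
  Pos 3: 'r' vs 'r' =
  Pos 4: 'i' vs 'a' !=
  Pos 5: 's' vs 'i' !=
  Pos 6: 't' vs 'n' !=
Hamming distance = 5


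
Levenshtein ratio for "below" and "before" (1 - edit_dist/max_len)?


Word 1: "below" (length 5)
Word 2: "before" (length 6)
One optimal edit sequence:
  1. keep 'b'
  2. keep 'e'
  3. substitute 'l' -> 'f'  (+1)
  4. keep 'o'
  5. insert 'r'  (+1)
  6. substitute 'w' -> 'e'  (+1)
Edit distance = 3
Max length = max(5, 6) = 6
Similarity = 1 - 3/6
= 0.5000


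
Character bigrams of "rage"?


Word: "rage" (length 4)
Number of bigrams = 4 - 2 + 1 = 3
  Position 0: "ra"
  Position 1: "ag"
  Position 2: "ge"
Bigrams = "ra", "ag", "ge"


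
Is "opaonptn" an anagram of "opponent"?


Word 1: "opponent" → sorted: ennooppt
Word 2: "opaonptn" → sorted: annooppt
Same letters? ennooppt != annooppt
Anagram = No


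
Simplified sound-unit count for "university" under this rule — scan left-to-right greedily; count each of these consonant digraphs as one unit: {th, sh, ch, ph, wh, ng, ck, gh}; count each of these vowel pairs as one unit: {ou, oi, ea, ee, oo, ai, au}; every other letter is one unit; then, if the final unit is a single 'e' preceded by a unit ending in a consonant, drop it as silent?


Word: "university" (10 letters)
Left-to-right scan:
  1. 'u' (letter)
  2. 'n' (letter)
  3. 'i' (letter)
  4. 'v' (letter)
  5. 'e' (letter)
  6. 'r' (letter)
  7. 's' (letter)
  8. 'i' (letter)
  9. 't' (letter)
  10. 'y' (letter)
Units from scan: 10
Sound units = 10 units


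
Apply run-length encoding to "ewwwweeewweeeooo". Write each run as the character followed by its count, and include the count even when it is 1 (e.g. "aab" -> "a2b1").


String: "ewwwweeewweeeooo"
Scanning for consecutive runs:
  'e' x 1
  'w' x 4
  'e' x 3
  'w' x 2
  'e' x 3
  'o' x 3
RLE = "e1w4e3w2e3o3"


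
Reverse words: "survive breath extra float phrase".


Original: "survive breath extra float phrase"
Words (1..n): survive | breath | extra | float | phrase
Reversed (n..1): phrase | float | extra | breath | survive
Result = "phrase float extra breath survive"


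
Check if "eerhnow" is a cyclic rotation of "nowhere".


Word: "nowhere", Candidate: "eerhnow"
Method: check if candidate is substring of word+word
"nowherenowhere" contains "eerhnow"? No
Is rotation = No


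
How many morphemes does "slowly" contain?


Word: "slowly"
Morphemes: slow + -ly
Each morpheme carries meaning
= 2 morphemes


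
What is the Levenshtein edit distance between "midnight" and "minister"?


Word 1: "midnight" (length 8)
Word 2: "minister" (length 8)
One optimal edit sequence (insert/delete/substitute each cost 1):
  1. keep 'm'
  2. keep 'i'
  3. delete 'd'  (+1)
  4. keep 'n'
  5. keep 'i'
  6. insert 's'  (+1)
  7. substitute 'g' -> 't'  (+1)
  8. substitute 'h' -> 'e'  (+1)
  9. substitute 't' -> 'r'  (+1)
Total edit operations: 5
Edit distance = 5


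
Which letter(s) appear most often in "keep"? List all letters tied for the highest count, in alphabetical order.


Word: "keep"
Letter counts:
  'e': 2
  'k': 1
  'p': 1
Maximum count = 2
Most frequent = 'e' (2 times each)


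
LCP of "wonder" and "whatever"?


Word 1: "wonder"
Word 2: "whatever"
Comparing from start:
  Pos 0: 'w' == 'w'
  Pos 1: 'o' != 'h' (stop)
LCP = "w" (length 1)


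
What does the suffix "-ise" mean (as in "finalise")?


Suffix: -ise
As in: finalise -> final + -ise
Meaning = to make


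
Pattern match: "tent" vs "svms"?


Pattern of "tent": [0, 1, 2, 0]
Pattern of "svms": [0, 1, 2, 0]
Patterns match
Same pattern = Yes


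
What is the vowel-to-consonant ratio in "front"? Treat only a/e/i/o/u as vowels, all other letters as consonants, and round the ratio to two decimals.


Word: "front"
Vowels (a,e,i,o,u): 1
Consonants: 4
Ratio = 1/4
= 0.25


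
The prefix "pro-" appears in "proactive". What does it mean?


Prefix: pro-
Example: proactive (pro- + active)
Meaning = forward / in favor of


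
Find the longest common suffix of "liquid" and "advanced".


Word 1: "liquid"
Word 2: "advanced"
Comparing from end:
  Pos -1: 'd' == 'd'
  Pos -2: 'i' != 'e' (stop)
LCS = "d" (length 1)


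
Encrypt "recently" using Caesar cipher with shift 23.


Word: "recently"
Shift: 23
Each letter → (letter + shift) mod 26:
  'r' (17) + 23 = 14 → 'o'
  'e' (4) + 23 = 1 → 'b'
  'c' (2) + 23 = 25 → 'z'
  'e' (4) + 23 = 1 → 'b'
  'n' (13) + 23 = 10 → 'k'
  't' (19) + 23 = 16 → 'q'
  'l' (11) + 23 = 8 → 'i'
  'y' (24) + 23 = 21 → 'v'
Result = "obzbkqiv"


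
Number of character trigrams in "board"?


Word: "board" (length 5)
Number of 3-grams = length - 3 + 1 = 5 - 3 + 1
= 3


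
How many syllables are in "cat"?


Word: "cat"
Syllable breakdown: cat
Counting: 1 part
= 1 syllable


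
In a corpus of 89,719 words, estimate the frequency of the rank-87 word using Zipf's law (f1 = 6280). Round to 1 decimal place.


Zipf's law: f(r) = f(1) / r
f(1) = 6280
f(87) = 6280 / 87
= 72.2 occurrences


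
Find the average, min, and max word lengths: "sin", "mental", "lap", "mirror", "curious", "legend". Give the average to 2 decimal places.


Lengths: "sin"=3, "mental"=6, "lap"=3, "mirror"=6, "curious"=7, "legend"=6
Sum = 31, Count = 6
Average = 31/6 = 5.17
= avg=5.17, min=3, max=7


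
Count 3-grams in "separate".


Word: "separate" (length 8)
Number of 3-grams = length - 3 + 1 = 8 - 3 + 1
= 6


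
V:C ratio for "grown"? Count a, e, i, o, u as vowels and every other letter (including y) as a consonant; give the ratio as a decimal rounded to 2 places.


Word: "grown"
Vowels (a,e,i,o,u): 1
Consonants: 4
Ratio = 1/4
= 0.25


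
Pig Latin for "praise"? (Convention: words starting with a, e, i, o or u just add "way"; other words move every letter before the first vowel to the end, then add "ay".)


Word: "praise"
Starts with consonant(s) → move to end, add 'ay'
Consonant cluster: "pr"
Pig Latin = "aisepray"


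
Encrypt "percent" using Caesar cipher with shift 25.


Word: "percent"
Shift: 25
Each letter → (letter + shift) mod 26:
  'p' (15) + 25 = 14 → 'o'
  'e' (4) + 25 = 3 → 'd'
  'r' (17) + 25 = 16 → 'q'
  'c' (2) + 25 = 1 → 'b'
  'e' (4) + 25 = 3 → 'd'
  'n' (13) + 25 = 12 → 'm'
  't' (19) + 25 = 18 → 's'
Result = "odqbdms"


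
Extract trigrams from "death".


Word: "death" (length 5)
Number of trigrams = 5 - 3 + 1 = 3
  Position 0: "dea"
  Position 1: "eat"
  Position 2: "ath"
Trigrams = "dea", "eat", "ath"


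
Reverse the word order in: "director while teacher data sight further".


Original: "director while teacher data sight further"
Words (1..n): director | while | teacher | data | sight | further
Reversed (n..1): further | sight | data | teacher | while | director
Result = "further sight data teacher while director"


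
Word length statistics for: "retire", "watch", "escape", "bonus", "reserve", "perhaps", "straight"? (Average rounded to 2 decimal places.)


Lengths: "retire"=6, "watch"=5, "escape"=6, "bonus"=5, "reserve"=7, "perhaps"=7, "straight"=8
Sum = 44, Count = 7
Average = 44/7 = 6.29
= avg=6.29, min=5, max=8


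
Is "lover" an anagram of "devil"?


Word 1: "devil" → sorted: deilv
Word 2: "lover" → sorted: elorv
Same letters? deilv != elorv
Anagram = No


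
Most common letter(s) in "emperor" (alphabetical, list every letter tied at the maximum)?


Word: "emperor"
Letter counts:
  'e': 2
  'm': 1
  'o': 1
  'p': 1
  'r': 2
Maximum count = 2
Most frequent = 'e', 'r' (2 times each)


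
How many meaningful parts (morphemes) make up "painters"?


Word: "painters"
Morphemes: paint | -er | -s
Each morpheme carries meaning
= 3 morphemes


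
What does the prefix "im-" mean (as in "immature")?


Prefix: im-
Example: immature = im- + mature
Meaning = not / into


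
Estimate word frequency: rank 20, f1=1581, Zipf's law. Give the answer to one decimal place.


Zipf's law: f(r) = f(1) / r
f(1) = 1581
f(20) = 1581 / 20
= 79.1 occurrences


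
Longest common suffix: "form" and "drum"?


Word 1: "form"
Word 2: "drum"
Comparing from end:
  Pos -1: 'm' == 'm'
  Pos -2: 'r' != 'u' (stop)
LCS = "m" (length 1)


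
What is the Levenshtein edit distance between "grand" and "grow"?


Word 1: "grand" (length 5)
Word 2: "grow" (length 4)
One optimal edit sequence (insert/delete/substitute each cost 1):
  1. keep 'g'
  2. keep 'r'
  3. delete 'a'  (+1)
  4. substitute 'n' -> 'o'  (+1)
  5. substitute 'd' -> 'w'  (+1)
Total edit operations: 3
Edit distance = 3


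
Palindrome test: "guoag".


Word: "guoag"
Reversed: "gaoug"
Forward == Backward? guoag != gaoug
Palindrome = No


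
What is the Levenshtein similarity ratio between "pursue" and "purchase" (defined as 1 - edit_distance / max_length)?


Word 1: "pursue" (length 6)
Word 2: "purchase" (length 8)
One optimal edit sequence:
  1. keep 'p'
  2. keep 'u'
  3. keep 'r'
  4. insert 'c'  (+1)
  5. insert 'h'  (+1)
  6. substitute 's' -> 'a'  (+1)
  7. substitute 'u' -> 's'  (+1)
  8. keep 'e'
Edit distance = 4
Max length = max(6, 8) = 8
Similarity = 1 - 4/8
= 0.5000


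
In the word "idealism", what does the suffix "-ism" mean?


Suffix: -ism
Example: idealism = ideal + -ism
Meaning = belief / practice


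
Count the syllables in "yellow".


Word: "yellow"
Syllable breakdown: yel / low
Counting: 2 parts
= 2 syllables


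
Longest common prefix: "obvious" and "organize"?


Word 1: "obvious"
Word 2: "organize"
Comparing from start:
  Pos 0: 'o' == 'o'
  Pos 1: 'b' != 'r' (stop)
LCP = "o" (length 1)


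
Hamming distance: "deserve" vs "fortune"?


Comparing character by character (same length = 7):
  Pos 0: 'd' vs 'f' !=
  Pos 1: 'e' vs 'o' !=
  Pos 2: 's' vs 'r' !=
  Pos 3: 'e' vs 't' !=
  Pos 4: 'r' vs 'u' !=
  Pos 5: 'v' vs 'n' !=
  Pos 6: 'e' vs 'e' =
Hamming distance = 6


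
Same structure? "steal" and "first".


Pattern of "steal": [0, 1, 2, 3, 4]
Pattern of "first": [0, 1, 2, 3, 4]
Patterns match
Same pattern = Yes


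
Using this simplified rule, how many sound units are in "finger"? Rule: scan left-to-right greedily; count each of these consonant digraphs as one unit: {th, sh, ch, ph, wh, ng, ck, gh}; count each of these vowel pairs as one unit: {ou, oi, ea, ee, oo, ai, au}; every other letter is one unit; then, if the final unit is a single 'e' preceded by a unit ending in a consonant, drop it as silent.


Word: "finger" (6 letters)
Left-to-right scan:
  1. 'f' (letter)
  2. 'i' (letter)
  3. 'ng' (digraph)
  4. 'e' (letter)
  5. 'r' (letter)
Units from scan: 5
Sound units = 5 units


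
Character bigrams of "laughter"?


Word: "laughter" (length 8)
Number of bigrams = 8 - 2 + 1 = 7
  Position 0: "la"
  Position 1: "au"
  Position 2: "ug"
  Position 3: "gh"
  Position 4: "ht"
  Position 5: "te"
  Position 6: "er"
Bigrams = "la", "au", "ug", "gh", "ht", "te", "er"


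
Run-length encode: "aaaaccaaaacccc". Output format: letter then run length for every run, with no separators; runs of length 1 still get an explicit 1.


String: "aaaaccaaaacccc"
Scanning for consecutive runs:
  'a' x 4
  'c' x 2
  'a' x 4
  'c' x 4
RLE = "a4c2a4c4"


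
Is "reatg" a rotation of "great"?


Word: "great", Candidate: "reatg"
Method: check if candidate is substring of word+word
"greatgreat" contains "reatg"? Yes
Is rotation = Yes


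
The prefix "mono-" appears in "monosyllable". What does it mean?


Prefix: mono-
As in: monosyllable -> mono- + syllable
Meaning = one


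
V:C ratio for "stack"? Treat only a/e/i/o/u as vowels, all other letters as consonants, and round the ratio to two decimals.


Word: "stack"
Vowels (a,e,i,o,u): 1
Consonants: 4
Ratio = 1/4
= 0.25


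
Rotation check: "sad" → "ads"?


Word: "sad", Candidate: "ads"
Method: check if candidate is substring of word+word
"sadsad" contains "ads"? Yes
Is rotation = Yes


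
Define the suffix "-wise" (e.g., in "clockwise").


Suffix: -wise
Example: clockwise = clock + -wise
Meaning = in the manner of


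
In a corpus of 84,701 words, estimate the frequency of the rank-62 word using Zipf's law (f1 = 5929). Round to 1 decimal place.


Zipf's law: f(r) = f(1) / r
f(1) = 5929
f(62) = 5929 / 62
= 95.6 occurrences


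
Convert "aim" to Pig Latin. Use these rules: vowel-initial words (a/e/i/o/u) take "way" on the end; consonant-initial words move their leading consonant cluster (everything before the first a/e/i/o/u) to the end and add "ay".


Word: "aim"
Starts with vowel → add 'way'
Pig Latin = "aimway"


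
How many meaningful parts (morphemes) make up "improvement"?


Word: "improvement"
Morphemes: improve + -ment
Each morpheme carries meaning
= 2 morphemes


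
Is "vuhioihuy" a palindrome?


Word: "vuhioihuy"
Reversed: "yuhioihuv"
Forward == Backward? vuhioihuy != yuhioihuv
Palindrome = No


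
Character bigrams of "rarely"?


Word: "rarely" (length 6)
Number of bigrams = 6 - 2 + 1 = 5
  Position 0: "ra"
  Position 1: "ar"
  Position 2: "re"
  Position 3: "el"
  Position 4: "ly"
Bigrams = "ra", "ar", "re", "el", "ly"


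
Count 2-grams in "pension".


Word: "pension" (length 7)
Number of 2-grams = length - 2 + 1 = 7 - 2 + 1
= 6


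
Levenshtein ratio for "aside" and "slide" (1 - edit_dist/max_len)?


Word 1: "aside" (length 5)
Word 2: "slide" (length 5)
One optimal edit sequence:
  1. substitute 'a' -> 's'  (+1)
  2. substitute 's' -> 'l'  (+1)
  3. keep 'i'
  4. keep 'd'
  5. keep 'e'
Edit distance = 2
Max length = max(5, 5) = 5
Similarity = 1 - 2/5
= 0.6000


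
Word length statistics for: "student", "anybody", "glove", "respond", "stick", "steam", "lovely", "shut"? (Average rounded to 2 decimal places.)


Lengths: "student"=7, "anybody"=7, "glove"=5, "respond"=7, "stick"=5, "steam"=5, "lovely"=6, "shut"=4
Sum = 46, Count = 8
Average = 46/8 = 5.75
= avg=5.75, min=4, max=7


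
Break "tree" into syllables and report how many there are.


Word: "tree"
Syllable breakdown: tree
Counting: 1 part
= 1 syllable


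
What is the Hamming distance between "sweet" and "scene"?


Comparing character by character (same length = 5):
  Pos 0: 's' vs 's' =
  Pos 1: 'w' vs 'c' !=
  Pos 2: 'e' vs 'e' =
  Pos 3: 'e' vs 'n' !=
  Pos 4: 't' vs 'e' !=
Hamming distance = 3


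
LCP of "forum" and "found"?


Word 1: "forum"
Word 2: "found"
Comparing from start:
  Pos 0: 'f' == 'f'
  Pos 1: 'o' == 'o'
  Pos 2: 'r' != 'u' (stop)
LCP = "fo" (length 2)


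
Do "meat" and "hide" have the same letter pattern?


Pattern of "meat": [0, 1, 2, 3]
Pattern of "hide": [0, 1, 2, 3]
Patterns match
Same pattern = Yes


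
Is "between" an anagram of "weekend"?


Word 1: "weekend" → sorted: deeeknw
Word 2: "between" → sorted: beeentw
Same letters? deeeknw != beeentw
Anagram = No


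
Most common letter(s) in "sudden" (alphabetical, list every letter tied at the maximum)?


Word: "sudden"
Letter counts:
  'd': 2
  'e': 1
  'n': 1
  's': 1
  'u': 1
Maximum count = 2
Most frequent = 'd' (2 times each)


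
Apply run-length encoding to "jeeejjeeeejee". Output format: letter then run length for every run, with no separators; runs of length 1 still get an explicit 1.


String: "jeeejjeeeejee"
Scanning for consecutive runs:
  'j' x 1
  'e' x 3
  'j' x 2
  'e' x 4
  'j' x 1
  'e' x 2
RLE = "j1e3j2e4j1e2"


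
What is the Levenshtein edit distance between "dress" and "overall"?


Word 1: "dress" (length 5)
Word 2: "overall" (length 7)
One optimal edit sequence (insert/delete/substitute each cost 1):
  1. insert 'o'  (+1)
  2. insert 'v'  (+1)
  3. substitute 'd' -> 'e'  (+1)
  4. keep 'r'
  5. substitute 'e' -> 'a'  (+1)
  6. substitute 's' -> 'l'  (+1)
  7. substitute 's' -> 'l'  (+1)
Total edit operations: 6
Edit distance = 6


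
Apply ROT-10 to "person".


Word: "person"
Shift: 10
Each letter → (letter + shift) mod 26:
  'p' (15) + 10 = 25 → 'z'
  'e' (4) + 10 = 14 → 'o'
  'r' (17) + 10 = 1 → 'b'
  's' (18) + 10 = 2 → 'c'
  'o' (14) + 10 = 24 → 'y'
  'n' (13) + 10 = 23 → 'x'
Result = "zobcyx"


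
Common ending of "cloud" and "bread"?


Word 1: "cloud"
Word 2: "bread"
Comparing from end:
  Pos -1: 'd' == 'd'
  Pos -2: 'u' != 'a' (stop)
LCS = "d" (length 1)


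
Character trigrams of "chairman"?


Word: "chairman" (length 8)
Number of trigrams = 8 - 3 + 1 = 6
  Position 0: "cha"
  Position 1: "hai"
  Position 2: "air"
  Position 3: "irm"
  Position 4: "rma"
  Position 5: "man"
Trigrams = "cha", "hai", "air", "irm", "rma", "man"


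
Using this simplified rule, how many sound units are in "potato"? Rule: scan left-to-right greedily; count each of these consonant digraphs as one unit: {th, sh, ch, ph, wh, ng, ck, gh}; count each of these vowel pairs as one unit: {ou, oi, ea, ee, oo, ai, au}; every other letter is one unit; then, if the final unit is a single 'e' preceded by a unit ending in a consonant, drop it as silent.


Word: "potato" (6 letters)
Left-to-right scan:
  1. 'p' (letter)
  2. 'o' (letter)
  3. 't' (letter)
  4. 'a' (letter)
  5. 't' (letter)
  6. 'o' (letter)
Units from scan: 6
Sound units = 6 units


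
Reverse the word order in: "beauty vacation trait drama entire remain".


Original: "beauty vacation trait drama entire remain"
Words (1..n): beauty | vacation | trait | drama | entire | remain
Reversed (n..1): remain | entire | drama | trait | vacation | beauty
Result = "remain entire drama trait vacation beauty"


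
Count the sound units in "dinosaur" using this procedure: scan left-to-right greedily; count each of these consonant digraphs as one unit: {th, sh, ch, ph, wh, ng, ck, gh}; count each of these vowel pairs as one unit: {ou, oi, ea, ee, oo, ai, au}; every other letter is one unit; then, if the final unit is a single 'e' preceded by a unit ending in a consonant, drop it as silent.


Word: "dinosaur" (8 letters)
Left-to-right scan:
  1. 'd' (letter)
  2. 'i' (letter)
  3. 'n' (letter)
  4. 'o' (letter)
  5. 's' (letter)
  6. 'au' (vowel-pair)
  7. 'r' (letter)
Units from scan: 7
Sound units = 7 units


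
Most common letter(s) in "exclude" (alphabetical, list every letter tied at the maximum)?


Word: "exclude"
Letter counts:
  'c': 1
  'd': 1
  'e': 2
  'l': 1
  'u': 1
  'x': 1
Maximum count = 2
Most frequent = 'e' (2 times each)


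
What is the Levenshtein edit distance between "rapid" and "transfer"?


Word 1: "rapid" (length 5)
Word 2: "transfer" (length 8)
One optimal edit sequence (insert/delete/substitute each cost 1):
  1. insert 't'  (+1)
  2. keep 'r'
  3. keep 'a'
  4. insert 'n'  (+1)
  5. insert 's'  (+1)
  6. substitute 'p' -> 'f'  (+1)
  7. substitute 'i' -> 'e'  (+1)
  8. substitute 'd' -> 'r'  (+1)
Total edit operations: 6
Edit distance = 6


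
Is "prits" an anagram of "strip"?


Word 1: "strip" → sorted: iprst
Word 2: "prits" → sorted: iprst
Same letters? iprst == iprst
Anagram = Yes


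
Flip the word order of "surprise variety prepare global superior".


Original: "surprise variety prepare global superior"
Words (1..n): surprise | variety | prepare | global | superior
Reversed (n..1): superior | global | prepare | variety | surprise
Result = "superior global prepare variety surprise"


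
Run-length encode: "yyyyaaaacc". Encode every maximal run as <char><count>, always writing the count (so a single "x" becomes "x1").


String: "yyyyaaaacc"
Scanning for consecutive runs:
  'y' x 4
  'a' x 4
  'c' x 2
RLE = "y4a4c2"


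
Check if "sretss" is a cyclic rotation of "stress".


Word: "stress", Candidate: "sretss"
Method: check if candidate is substring of word+word
"stressstress" contains "sretss"? No
Is rotation = No


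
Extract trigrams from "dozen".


Word: "dozen" (length 5)
Number of trigrams = 5 - 3 + 1 = 3
  Position 0: "doz"
  Position 1: "oze"
  Position 2: "zen"
Trigrams = "doz", "oze", "zen"


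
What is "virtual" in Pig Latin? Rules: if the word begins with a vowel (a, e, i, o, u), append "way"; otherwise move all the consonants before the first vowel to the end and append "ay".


Word: "virtual"
Starts with consonant(s) → move to end, add 'ay'
Consonant cluster: "v"
Pig Latin = "irtualvay"


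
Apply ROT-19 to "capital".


Word: "capital"
Shift: 19
Each letter → (letter + shift) mod 26:
  'c' (2) + 19 = 21 → 'v'
  'a' (0) + 19 = 19 → 't'
  'p' (15) + 19 = 8 → 'i'
  'i' (8) + 19 = 1 → 'b'
  't' (19) + 19 = 12 → 'm'
  'a' (0) + 19 = 19 → 't'
  'l' (11) + 19 = 4 → 'e'
Result = "vtibmte"


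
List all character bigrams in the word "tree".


Word: "tree" (length 4)
Number of bigrams = 4 - 2 + 1 = 3
  Position 0: "tr"
  Position 1: "re"
  Position 2: "ee"
Bigrams = "tr", "re", "ee"


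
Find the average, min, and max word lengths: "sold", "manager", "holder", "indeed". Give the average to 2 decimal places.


Lengths: "sold"=4, "manager"=7, "holder"=6, "indeed"=6
Sum = 23, Count = 4
Average = 23/4 = 5.75
= avg=5.75, min=4, max=7


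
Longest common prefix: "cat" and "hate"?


Word 1: "cat"
Word 2: "hate"
Comparing from start:
  Pos 0: 'c' != 'h' (stop)
LCP = "" (length 0)


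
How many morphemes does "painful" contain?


Word: "painful"
Morphemes: pain + -ful
Each morpheme carries meaning
= 2 morphemes


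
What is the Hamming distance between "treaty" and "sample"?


Comparing character by character (same length = 6):
  Pos 0: 't' vs 's' !=
  Pos 1: 'r' vs 'a' !=
  Pos 2: 'e' vs 'm' !=
  Pos 3: 'a' vs 'p' !=
  Pos 4: 't' vs 'l' !=
  Pos 5: 'y' vs 'e' !=
Hamming distance = 6


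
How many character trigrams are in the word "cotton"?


Word: "cotton" (length 6)
Number of 3-grams = length - 3 + 1 = 6 - 3 + 1
= 4


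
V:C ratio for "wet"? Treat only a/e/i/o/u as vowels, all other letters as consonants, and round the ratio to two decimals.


Word: "wet"
Vowels (a,e,i,o,u): 1
Consonants: 2
Ratio = 1/2
= 0.50


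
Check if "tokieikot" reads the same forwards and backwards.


Word: "tokieikot"
Reversed: "tokieikot"
Forward == Backward? tokieikot == tokieikot
Palindrome = Yes


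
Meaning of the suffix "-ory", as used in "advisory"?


Suffix: -ory
Example: advisory (advise + -ory, with a spelling change)
Meaning = relating to / place for


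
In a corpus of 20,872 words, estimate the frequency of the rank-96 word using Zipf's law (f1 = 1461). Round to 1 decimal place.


Zipf's law: f(r) = f(1) / r
f(1) = 1461
f(96) = 1461 / 96
= 15.2 occurrences


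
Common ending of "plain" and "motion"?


Word 1: "plain"
Word 2: "motion"
Comparing from end:
  Pos -1: 'n' == 'n'
  Pos -2: 'i' != 'o' (stop)
LCS = "n" (length 1)


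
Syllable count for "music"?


Word: "music"
Syllable breakdown: mu-sic
Counting: 2 parts
= 2 syllables


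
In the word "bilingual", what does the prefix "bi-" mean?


Prefix: bi-
Example: bilingual (bi- + lingual)
Meaning = two


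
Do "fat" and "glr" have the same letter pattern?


Pattern of "fat": [0, 1, 2]
Pattern of "glr": [0, 1, 2]
Patterns match
Same pattern = Yes


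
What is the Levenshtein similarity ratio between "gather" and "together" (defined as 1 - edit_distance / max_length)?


Word 1: "gather" (length 6)
Word 2: "together" (length 8)
One optimal edit sequence:
  1. insert 't'  (+1)
  2. insert 'o'  (+1)
  3. keep 'g'
  4. substitute 'a' -> 'e'  (+1)
  5. keep 't'
  6. keep 'h'
  7. keep 'e'
  8. keep 'r'
Edit distance = 3
Max length = max(6, 8) = 8
Similarity = 1 - 3/8
= 0.6250


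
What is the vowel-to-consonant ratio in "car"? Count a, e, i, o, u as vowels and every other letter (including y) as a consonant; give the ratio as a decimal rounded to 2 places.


Word: "car"
Vowels (a,e,i,o,u): 1
Consonants: 2
Ratio = 1/2
= 0.50


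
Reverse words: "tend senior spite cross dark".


Original: "tend senior spite cross dark"
Words (1..n): tend | senior | spite | cross | dark
Reversed (n..1): dark | cross | spite | senior | tend
Result = "dark cross spite senior tend"


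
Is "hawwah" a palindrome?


Word: "hawwah"
Reversed: "hawwah"
Forward == Backward? hawwah == hawwah
Palindrome = Yes


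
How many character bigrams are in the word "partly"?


Word: "partly" (length 6)
Number of 2-grams = length - 2 + 1 = 6 - 2 + 1
= 5


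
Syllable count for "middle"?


Word: "middle"
Syllable breakdown: mid / dle
Counting: 2 parts
= 2 syllables


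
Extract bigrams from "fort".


Word: "fort" (length 4)
Number of bigrams = 4 - 2 + 1 = 3
  Position 0: "fo"
  Position 1: "or"
  Position 2: "rt"
Bigrams = "fo", "or", "rt"


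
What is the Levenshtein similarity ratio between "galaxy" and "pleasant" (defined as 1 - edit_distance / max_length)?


Word 1: "galaxy" (length 6)
Word 2: "pleasant" (length 8)
One optimal edit sequence:
  1. insert 'p'  (+1)
  2. insert 'l'  (+1)
  3. substitute 'g' -> 'e'  (+1)
  4. keep 'a'
  5. substitute 'l' -> 's'  (+1)
  6. keep 'a'
  7. substitute 'x' -> 'n'  (+1)
  8. substitute 'y' -> 't'  (+1)
Edit distance = 6
Max length = max(6, 8) = 8
Similarity = 1 - 6/8
= 0.2500


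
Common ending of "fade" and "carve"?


Word 1: "fade"
Word 2: "carve"
Comparing from end:
  Pos -1: 'e' == 'e'
  Pos -2: 'd' != 'v' (stop)
LCS = "e" (length 1)


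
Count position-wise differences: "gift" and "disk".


Comparing character by character (same length = 4):
  Pos 0: 'g' vs 'd' !=
  Pos 1: 'i' vs 'i' =
  Pos 2: 'f' vs 's' !=
  Pos 3: 't' vs 'k' !=
Hamming distance = 3


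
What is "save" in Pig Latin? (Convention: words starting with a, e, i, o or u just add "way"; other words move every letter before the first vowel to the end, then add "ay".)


Word: "save"
Starts with consonant(s) → move to end, add 'ay'
Consonant cluster: "s"
Pig Latin = "avesay"


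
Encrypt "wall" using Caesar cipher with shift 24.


Word: "wall"
Shift: 24
Each letter → (letter + shift) mod 26:
  'w' (22) + 24 = 20 → 'u'
  'a' (0) + 24 = 24 → 'y'
  'l' (11) + 24 = 9 → 'j'
  'l' (11) + 24 = 9 → 'j'
Result = "uyjj"


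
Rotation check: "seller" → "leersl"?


Word: "seller", Candidate: "leersl"
Method: check if candidate is substring of word+word
"sellerseller" contains "leersl"? No
Is rotation = No


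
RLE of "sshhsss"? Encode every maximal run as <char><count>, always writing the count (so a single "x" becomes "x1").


String: "sshhsss"
Scanning for consecutive runs:
  's' x 2
  'h' x 2
  's' x 3
RLE = "s2h2s3"


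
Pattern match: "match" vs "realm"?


Pattern of "match": [0, 1, 2, 3, 4]
Pattern of "realm": [0, 1, 2, 3, 4]
Patterns match
Same pattern = Yes


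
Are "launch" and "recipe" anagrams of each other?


Word 1: "launch" → sorted: achlnu
Word 2: "recipe" → sorted: ceeipr
Same letters? achlnu != ceeipr
Anagram = No


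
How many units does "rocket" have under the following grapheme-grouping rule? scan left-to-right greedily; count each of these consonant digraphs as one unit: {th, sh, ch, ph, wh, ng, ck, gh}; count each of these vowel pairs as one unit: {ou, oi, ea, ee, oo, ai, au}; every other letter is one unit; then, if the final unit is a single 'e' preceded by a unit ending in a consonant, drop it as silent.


Word: "rocket" (6 letters)
Left-to-right scan:
  (1) 'r' (letter)
  (2) 'o' (letter)
  (3) 'ck' (digraph)
  (4) 'e' (letter)
  (5) 't' (letter)
Units from scan: 5
Sound units = 5 units


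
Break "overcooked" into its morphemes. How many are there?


Word: "overcooked"
Morphemes: over- + cook + -ed
Each morpheme carries meaning
= 3 morphemes


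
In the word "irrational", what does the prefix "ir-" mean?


Prefix: ir-
Example: irrational (ir- + rational)
Meaning = not


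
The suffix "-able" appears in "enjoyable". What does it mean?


Suffix: -able
Example: enjoyable = enjoy + -able
Meaning = capable of


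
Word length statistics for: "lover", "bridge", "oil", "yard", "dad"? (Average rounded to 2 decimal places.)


Lengths: "lover"=5, "bridge"=6, "oil"=3, "yard"=4, "dad"=3
Sum = 21, Count = 5
Average = 21/5 = 4.20
= avg=4.20, min=3, max=6
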